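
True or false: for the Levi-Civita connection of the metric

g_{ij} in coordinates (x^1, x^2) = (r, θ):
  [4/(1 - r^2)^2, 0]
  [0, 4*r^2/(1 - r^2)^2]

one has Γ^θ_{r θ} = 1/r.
Γ^θ_{r θ} = (1/2) g^{θθ} (∂_r g_{θθ} + ∂_θ g_{θr} - ∂_θ g_{rθ}) = (1/2)((1 - r^2)^2/(4*r^2))((-8*(r^3 + r)/(r^2 - 1)^3) + (0) - (0)) = (-r^2 - 1)/(r^3 - r)
This differs from the proposed value 1/r.
False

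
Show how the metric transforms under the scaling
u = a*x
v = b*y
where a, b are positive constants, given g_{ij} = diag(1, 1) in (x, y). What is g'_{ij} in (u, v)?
Invert the transformation: x = u/a, y = v/b
g'_{ij} = (∂x^k/∂x'^i)(∂x^l/∂x'^j) g_{kl}; with g_{kl} = δ_{kl} this is Σ_k (∂x^k/∂x'^i)(∂x^k/∂x'^j).
Jacobian: ∂x/∂u = 1/a, ∂x/∂v = 0, ∂y/∂u = 0, ∂y/∂v = 1/b
g'_{uu} = (1/a)(1/a) + (0)(0) = 1/a^2
g'_{uv} = (1/a)(0) + (0)(1/b) = 0
g'_{vv} = (0)(0) + (1/b)(1/b) = 1/b^2
g'_{ij} = diag(1/a^2, 1/b^2)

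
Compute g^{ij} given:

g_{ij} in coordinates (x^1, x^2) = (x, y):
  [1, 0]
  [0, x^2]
The metric is diagonal, so g^{ij} is diagonal with entries 1/g_{ii}: diag(1, 1/(x^2)).
g^{ij}:
  [1, 0]
  [0, 1/x^2]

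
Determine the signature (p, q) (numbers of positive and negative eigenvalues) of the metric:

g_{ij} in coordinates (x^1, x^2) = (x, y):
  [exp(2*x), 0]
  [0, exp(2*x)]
The metric is diagonal, so its eigenvalues are the diagonal entries: exp(2*x), exp(2*x) (at a generic point, where coordinate-dependent entries are positive).
2 positive, 0 negative.
(2, 0) - Riemannian (positive definite)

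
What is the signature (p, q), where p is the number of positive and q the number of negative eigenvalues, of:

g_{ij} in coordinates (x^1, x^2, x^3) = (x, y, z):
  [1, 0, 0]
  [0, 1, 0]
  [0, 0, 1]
The metric is diagonal, so its eigenvalues are the diagonal entries: 1, 1, 1 (at a generic point, where coordinate-dependent entries are positive).
3 positive, 0 negative.
(3, 0) - Riemannian (positive definite)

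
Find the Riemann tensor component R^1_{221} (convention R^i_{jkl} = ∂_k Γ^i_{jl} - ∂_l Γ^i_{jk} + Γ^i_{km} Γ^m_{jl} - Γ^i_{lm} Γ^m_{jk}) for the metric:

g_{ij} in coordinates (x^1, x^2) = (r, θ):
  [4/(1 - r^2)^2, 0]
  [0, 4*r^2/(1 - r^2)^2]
Non-zero Christoffel symbols (Γ^k_{ij} = Γ^k_{ji}):
Γ^r_{r r} = 2*r/(1 - r^2)
Γ^r_{θ θ} = (r^3 + r)/(r^2 - 1)
Γ^θ_{r θ} = (-r^2 - 1)/(r^3 - r)
R^r_{θ θ r} = ∂_θ Γ^r_{θ r} - ∂_r Γ^r_{θ θ} + Γ^r_{θ m} Γ^m_{θ r} - Γ^r_{r m} Γ^m_{θ θ}
  = (0) - ((r^4 - 4*r^2 - 1)/(r^2 - 1)^2) + (-(r^2 + 1)^2/(r^2 - 1)^2) - (-2*r^2*(r^2 + 1)/(r^2 - 1)^2) = 4*r^2/(r^2 - 1)^2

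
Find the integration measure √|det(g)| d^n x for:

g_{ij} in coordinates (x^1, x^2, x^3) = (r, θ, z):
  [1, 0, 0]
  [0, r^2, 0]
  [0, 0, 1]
det(g) = r^2
√|det(g)| = r
Volume element: dV = r dr dθ dz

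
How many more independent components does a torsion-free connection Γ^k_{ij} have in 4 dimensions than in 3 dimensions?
Independent components in n dimensions: n × n(n+1)/2 = n^2(n+1)/2.
4D: 4 × 10 = 40
3D: 3 × 6 = 18
Difference = 40 - 18 = 22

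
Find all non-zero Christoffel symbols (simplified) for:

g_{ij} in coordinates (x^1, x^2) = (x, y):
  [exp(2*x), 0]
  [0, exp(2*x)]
Using Γ^k_{ij} = (1/2) g^{km} (∂_i g_{mj} + ∂_j g_{mi} - ∂_m g_{ij}); the metric is diagonal, so only the m = k term contributes.
Non-zero symbols (using the symmetry Γ^k_{ij} = Γ^k_{ji}):
Γ^x_{x x} = (1/2) g^{xx} (∂_x g_{xx} + ∂_x g_{xx} - ∂_x g_{xx}) = (1/2)(exp(-2*x))((2*exp(2*x)) + (2*exp(2*x)) - (2*exp(2*x))) = 1
Γ^x_{y y} = (1/2) g^{xx} (∂_y g_{xy} + ∂_y g_{xy} - ∂_x g_{yy}) = (1/2)(exp(-2*x))((0) + (0) - (2*exp(2*x))) = -1
Γ^y_{x y} = (1/2) g^{yy} (∂_x g_{yy} + ∂_y g_{yx} - ∂_y g_{xy}) = (1/2)(exp(-2*x))((2*exp(2*x)) + (0) - (0)) = 1
All other Christoffel symbols are zero.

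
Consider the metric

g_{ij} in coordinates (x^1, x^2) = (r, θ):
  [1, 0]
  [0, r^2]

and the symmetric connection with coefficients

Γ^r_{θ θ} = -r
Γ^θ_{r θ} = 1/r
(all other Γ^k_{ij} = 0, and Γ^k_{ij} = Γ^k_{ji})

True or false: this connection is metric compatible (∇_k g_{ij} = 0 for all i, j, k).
Using ∇_k g_{ij} = ∂_k g_{ij} - Γ^m_{ki} g_{mj} - Γ^m_{kj} g_{im}:
e.g. ∇_r g_{θθ} = (2*r) - (r) - (r) = 0
Every component ∇_k g_{ij} vanishes: the connection is metric compatible.
True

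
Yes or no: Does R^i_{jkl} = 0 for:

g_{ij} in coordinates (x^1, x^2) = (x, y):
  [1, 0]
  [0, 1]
All metric components are constant, so every Christoffel symbol vanishes and R^i_{jkl} = 0.
Yes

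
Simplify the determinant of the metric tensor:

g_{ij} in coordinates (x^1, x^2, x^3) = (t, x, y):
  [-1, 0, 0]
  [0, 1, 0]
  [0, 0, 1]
Diagonal metric: det(g) = g_{11}·g_{22}·g_{33}
= (-1)·(1)·(1)
det(g) = -1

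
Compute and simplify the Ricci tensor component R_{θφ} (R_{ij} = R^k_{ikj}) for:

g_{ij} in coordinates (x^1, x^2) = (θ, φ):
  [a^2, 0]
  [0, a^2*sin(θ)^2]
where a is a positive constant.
Non-zero Christoffel symbols (Γ^k_{ij} = Γ^k_{ji}):
Γ^θ_{φ φ} = -sin(2*θ)/2
Γ^φ_{θ φ} = 1/tan(θ)
R^θ_{θ θ φ} = 0 (a repeated index in an antisymmetric pair)
R^φ_{θ φ φ} = 0 (a repeated index in an antisymmetric pair)
R_{θφ} = R^θ_{θ θ φ} + R^φ_{θ φ φ} = (0) + (0) = 0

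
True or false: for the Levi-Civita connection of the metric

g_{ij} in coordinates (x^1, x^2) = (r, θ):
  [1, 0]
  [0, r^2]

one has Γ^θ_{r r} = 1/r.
Γ^θ_{r r} = (1/2) g^{θθ} (∂_r g_{θr} + ∂_r g_{θr} - ∂_θ g_{rr}) = (1/2)(1/r^2)((0) + (0) - (0)) = 0
This differs from the proposed value 1/r.
False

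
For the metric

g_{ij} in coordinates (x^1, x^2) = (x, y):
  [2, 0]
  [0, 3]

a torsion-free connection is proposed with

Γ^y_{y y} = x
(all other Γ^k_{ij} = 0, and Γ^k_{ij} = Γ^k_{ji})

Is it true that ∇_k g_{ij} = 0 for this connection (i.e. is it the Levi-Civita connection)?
Using ∇_k g_{ij} = ∂_k g_{ij} - Γ^m_{ki} g_{mj} - Γ^m_{kj} g_{im}:
∇_y g_{yy} = (0) - (3*x) - (3*x) = -6*x ≠ 0
So the connection is not metric compatible (it is not the Levi-Civita connection).
No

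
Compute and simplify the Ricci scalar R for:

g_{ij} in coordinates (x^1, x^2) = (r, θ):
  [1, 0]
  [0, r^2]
Non-zero Christoffel symbols (Γ^k_{ij} = Γ^k_{ji}):
Γ^r_{θ θ} = -r
Γ^θ_{r θ} = 1/r
Ricci tensor (R_{ij} = R^k_{ikj}): R_{rr} = 0, R_{rθ} = 0, R_{θθ} = 0
Inverse metric: g^{rr} = 1, g^{θθ} = 1/r^2
R = g^{ij} R_{ij} = (1)(0) + (1/r^2)(0) = 0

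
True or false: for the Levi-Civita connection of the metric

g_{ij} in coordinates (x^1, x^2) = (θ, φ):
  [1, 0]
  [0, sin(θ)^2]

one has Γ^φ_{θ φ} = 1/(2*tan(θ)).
Γ^φ_{θ φ} = (1/2) g^{φφ} (∂_θ g_{φφ} + ∂_φ g_{φθ} - ∂_φ g_{θφ}) = (1/2)(1/sin(θ)^2)((sin(2*θ)) + (0) - (0)) = 1/tan(θ)
This differs from the proposed value 1/(2*tan(θ)).
False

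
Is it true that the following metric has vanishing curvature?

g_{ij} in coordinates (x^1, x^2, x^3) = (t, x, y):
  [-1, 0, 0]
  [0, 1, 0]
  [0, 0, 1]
All metric components are constant, so every Christoffel symbol vanishes and R^i_{jkl} = 0.
Yes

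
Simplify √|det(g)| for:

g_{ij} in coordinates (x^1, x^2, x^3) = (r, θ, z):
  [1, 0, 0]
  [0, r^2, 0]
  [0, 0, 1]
det(g) = r^2
√|det(g)| = r
Volume element: dV = r dr dθ dz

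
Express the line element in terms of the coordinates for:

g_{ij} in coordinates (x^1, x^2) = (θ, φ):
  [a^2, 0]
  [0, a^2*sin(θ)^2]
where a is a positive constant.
ds^2 = g_{ij} dx^i dx^j; only the non-zero components contribute.
ds^2 = a^2 dθ^2 + a^2*sin(θ)^2 dφ^2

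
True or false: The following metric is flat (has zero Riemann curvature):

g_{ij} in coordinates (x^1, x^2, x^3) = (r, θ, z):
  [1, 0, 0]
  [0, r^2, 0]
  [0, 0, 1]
Non-zero Christoffel symbols:
Γ^r_{θ θ} = -r
Γ^θ_{r θ} = 1/r
Ricci tensor: R_{rr} = 0, R_{rθ} = 0, R_{rz} = 0, R_{θθ} = 0, R_{θz} = 0, R_{zz} = 0
All R_{ij} vanish; in 3 dimensions the Riemann tensor is fully determined by the Ricci tensor, so R^i_{jkl} = 0: the metric is flat (curvilinear coordinates on flat space).
True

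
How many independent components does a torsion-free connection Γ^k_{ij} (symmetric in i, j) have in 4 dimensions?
Γ^k_{ij} has n choices for the upper index and n(n+1)/2 independent symmetric lower index pairs.
Total = 4 × 4×5/2 = 4 × 10 = 40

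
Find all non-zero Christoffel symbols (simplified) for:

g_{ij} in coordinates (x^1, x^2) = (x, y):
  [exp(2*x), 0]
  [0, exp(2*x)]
Using Γ^k_{ij} = (1/2) g^{km} (∂_i g_{mj} + ∂_j g_{mi} - ∂_m g_{ij}); the metric is diagonal, so only the m = k term contributes.
Non-zero symbols (using the symmetry Γ^k_{ij} = Γ^k_{ji}):
Γ^x_{x x} = (1/2) g^{xx} (∂_x g_{xx} + ∂_x g_{xx} - ∂_x g_{xx}) = (1/2)(exp(-2*x))((2*exp(2*x)) + (2*exp(2*x)) - (2*exp(2*x))) = 1
Γ^x_{y y} = (1/2) g^{xx} (∂_y g_{xy} + ∂_y g_{xy} - ∂_x g_{yy}) = (1/2)(exp(-2*x))((0) + (0) - (2*exp(2*x))) = -1
Γ^y_{x y} = (1/2) g^{yy} (∂_x g_{yy} + ∂_y g_{yx} - ∂_y g_{xy}) = (1/2)(exp(-2*x))((2*exp(2*x)) + (0) - (0)) = 1
All other Christoffel symbols are zero.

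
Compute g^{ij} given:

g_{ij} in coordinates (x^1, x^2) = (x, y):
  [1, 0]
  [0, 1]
The metric is diagonal, so g^{ij} is diagonal with entries 1/g_{ii}: diag(1, 1).
g^{ij}:
  [1, 0]
  [0, 1]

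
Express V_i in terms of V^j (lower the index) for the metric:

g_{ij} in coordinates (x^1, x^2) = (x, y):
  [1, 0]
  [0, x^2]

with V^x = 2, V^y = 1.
V_i = g_{ij} V^j:
V_x = (1)(2) + (0)(1) = 2
V_y = (0)(2) + (x^2)(1) = x^2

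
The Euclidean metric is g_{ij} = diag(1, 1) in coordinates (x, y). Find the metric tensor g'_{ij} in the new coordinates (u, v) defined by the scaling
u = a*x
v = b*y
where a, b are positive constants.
Invert the transformation: x = u/a, y = v/b
g'_{ij} = (∂x^k/∂x'^i)(∂x^l/∂x'^j) g_{kl}; with g_{kl} = δ_{kl} this is Σ_k (∂x^k/∂x'^i)(∂x^k/∂x'^j).
Jacobian: ∂x/∂u = 1/a, ∂x/∂v = 0, ∂y/∂u = 0, ∂y/∂v = 1/b
g'_{uu} = (1/a)(1/a) + (0)(0) = 1/a^2
g'_{uv} = (1/a)(0) + (0)(1/b) = 0
g'_{vv} = (0)(0) + (1/b)(1/b) = 1/b^2
g'_{ij} = diag(1/a^2, 1/b^2)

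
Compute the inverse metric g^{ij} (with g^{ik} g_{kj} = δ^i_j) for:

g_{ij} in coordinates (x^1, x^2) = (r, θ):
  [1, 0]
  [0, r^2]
The metric is diagonal, so g^{ij} is diagonal with entries 1/g_{ii}: diag(1, 1/(r^2)).
g^{ij}:
  [1, 0]
  [0, 1/r^2]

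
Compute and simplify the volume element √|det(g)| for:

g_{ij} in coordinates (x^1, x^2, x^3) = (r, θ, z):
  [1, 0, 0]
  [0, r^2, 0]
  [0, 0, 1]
det(g) = r^2
√|det(g)| = r
Volume element: dV = r dr dθ dz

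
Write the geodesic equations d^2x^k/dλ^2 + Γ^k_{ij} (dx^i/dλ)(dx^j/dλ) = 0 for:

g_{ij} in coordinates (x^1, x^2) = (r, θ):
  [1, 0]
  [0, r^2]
Geodesic equation: d^2x^k/dλ^2 + Γ^k_{ij} (dx^i/dλ)(dx^j/dλ) = 0.
Non-zero Christoffel symbols:
Γ^r_{θ θ} = -r
Γ^θ_{r θ} = 1/r
Substituting (the symmetric pair Γ^k_{ij}, Γ^k_{ji} combines into a factor 2):
d^2r/dλ^2 - r (dθ/dλ)^2 = 0
d^2θ/dλ^2 + (2/r) (dr/dλ)(dθ/dλ) = 0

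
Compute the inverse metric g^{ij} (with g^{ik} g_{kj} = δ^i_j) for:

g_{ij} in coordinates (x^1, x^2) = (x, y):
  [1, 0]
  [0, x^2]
The metric is diagonal, so g^{ij} is diagonal with entries 1/g_{ii}: diag(1, 1/(x^2)).
g^{ij}:
  [1, 0]
  [0, 1/x^2]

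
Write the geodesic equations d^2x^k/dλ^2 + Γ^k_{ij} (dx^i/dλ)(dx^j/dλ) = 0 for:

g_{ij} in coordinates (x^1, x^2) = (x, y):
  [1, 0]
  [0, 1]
Geodesic equation: d^2x^k/dλ^2 + Γ^k_{ij} (dx^i/dλ)(dx^j/dλ) = 0.
All Christoffel symbols vanish, so the geodesics are straight lines:
d^2x/dλ^2 = 0
d^2y/dλ^2 = 0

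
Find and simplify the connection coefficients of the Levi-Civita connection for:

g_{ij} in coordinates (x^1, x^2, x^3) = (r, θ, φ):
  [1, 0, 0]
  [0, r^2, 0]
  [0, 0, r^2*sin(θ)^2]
Using Γ^k_{ij} = (1/2) g^{km} (∂_i g_{mj} + ∂_j g_{mi} - ∂_m g_{ij}); the metric is diagonal, so only the m = k term contributes.
Non-zero symbols (using the symmetry Γ^k_{ij} = Γ^k_{ji}):
Γ^r_{θ θ} = (1/2) g^{rr} (∂_θ g_{rθ} + ∂_θ g_{rθ} - ∂_r g_{θθ}) = (1/2)(1)((0) + (0) - (2*r)) = -r
Γ^r_{φ φ} = (1/2) g^{rr} (∂_φ g_{rφ} + ∂_φ g_{rφ} - ∂_r g_{φφ}) = (1/2)(1)((0) + (0) - (2*r*sin(θ)^2)) = -r*sin(θ)^2
Γ^θ_{r θ} = (1/2) g^{θθ} (∂_r g_{θθ} + ∂_θ g_{θr} - ∂_θ g_{rθ}) = (1/2)(1/r^2)((2*r) + (0) - (0)) = 1/r
Γ^θ_{φ φ} = (1/2) g^{θθ} (∂_φ g_{θφ} + ∂_φ g_{θφ} - ∂_θ g_{φφ}) = (1/2)(1/r^2)((0) + (0) - (r^2*sin(2*θ))) = -sin(2*θ)/2
Γ^φ_{r φ} = (1/2) g^{φφ} (∂_r g_{φφ} + ∂_φ g_{φr} - ∂_φ g_{rφ}) = (1/2)(1/(r^2*sin(θ)^2))((2*r*sin(θ)^2) + (0) - (0)) = 1/r
Γ^φ_{θ φ} = (1/2) g^{φφ} (∂_θ g_{φφ} + ∂_φ g_{φθ} - ∂_φ g_{θφ}) = (1/2)(1/(r^2*sin(θ)^2))((r^2*sin(2*θ)) + (0) - (0)) = 1/tan(θ)
All other Christoffel symbols are zero.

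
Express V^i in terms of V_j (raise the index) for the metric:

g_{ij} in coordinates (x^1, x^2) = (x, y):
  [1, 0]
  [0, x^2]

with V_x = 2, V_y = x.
Inverse metric (diagonal): g^{xx} = 1, g^{yy} = 1/x^2
V^i = g^{ij} V_j:
V^x = (1)(2) + (0)(x) = 2
V^y = (0)(2) + (1/x^2)(x) = 1/x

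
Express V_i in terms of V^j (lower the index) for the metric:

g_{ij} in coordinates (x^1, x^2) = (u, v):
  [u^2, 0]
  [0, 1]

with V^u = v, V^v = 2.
V_i = g_{ij} V^j:
V_u = (u^2)(v) + (0)(2) = u^2*v
V_v = (0)(v) + (1)(2) = 2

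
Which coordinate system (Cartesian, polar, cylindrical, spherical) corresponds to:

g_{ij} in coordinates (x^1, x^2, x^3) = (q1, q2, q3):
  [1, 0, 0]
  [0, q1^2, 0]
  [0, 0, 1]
The line element ds^2 = dq1^2 + q1^2 dq2^2 + dq3^2 is dr^2 + r^2 dθ^2 + dz^2 with q1 = r, q2 = θ, q3 = z.
cylindrical coordinates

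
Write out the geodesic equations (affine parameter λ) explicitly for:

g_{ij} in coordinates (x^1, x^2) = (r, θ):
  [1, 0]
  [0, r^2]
Geodesic equation: d^2x^k/dλ^2 + Γ^k_{ij} (dx^i/dλ)(dx^j/dλ) = 0.
Non-zero Christoffel symbols:
Γ^r_{θ θ} = -r
Γ^θ_{r θ} = 1/r
Substituting (the symmetric pair Γ^k_{ij}, Γ^k_{ji} combines into a factor 2):
d^2r/dλ^2 - r (dθ/dλ)^2 = 0
d^2θ/dλ^2 + (2/r) (dr/dλ)(dθ/dλ) = 0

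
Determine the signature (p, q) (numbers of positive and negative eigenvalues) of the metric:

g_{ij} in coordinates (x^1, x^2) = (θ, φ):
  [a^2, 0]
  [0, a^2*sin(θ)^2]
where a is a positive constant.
The metric is diagonal, so its eigenvalues are the diagonal entries: a^2, a^2*sin(θ)^2 (at a generic point, where coordinate-dependent entries are positive).
2 positive, 0 negative.
(2, 0) - Riemannian (positive definite)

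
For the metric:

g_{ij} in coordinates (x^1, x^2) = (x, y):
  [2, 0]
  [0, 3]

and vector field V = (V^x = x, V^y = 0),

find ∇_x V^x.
All Christoffel symbols are zero.
∇_x V^x = ∂_x V^x + Γ^x_{x j} V^j
  = (1) + (0)(x) + (0)(0)
  = 1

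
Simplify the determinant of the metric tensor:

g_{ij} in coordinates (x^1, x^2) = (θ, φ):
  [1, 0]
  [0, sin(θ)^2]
For a 2×2 metric: det(g) = g_{11}·g_{22} - g_{12}·g_{21}
= (1)·(sin(θ)^2) - (0)·(0)
= sin(θ)^2 - 0
det(g) = sin(θ)^2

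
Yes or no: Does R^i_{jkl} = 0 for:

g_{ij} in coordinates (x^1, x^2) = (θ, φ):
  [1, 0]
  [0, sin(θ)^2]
Non-zero Christoffel symbols:
Γ^θ_{φ φ} = -sin(2*θ)/2
Γ^φ_{θ φ} = 1/tan(θ)
Ricci tensor: R_{θθ} = 1, R_{θφ} = 0, R_{φφ} = sin(θ)^2
The Ricci tensor is non-zero, so the Riemann tensor is non-zero: not flat.
No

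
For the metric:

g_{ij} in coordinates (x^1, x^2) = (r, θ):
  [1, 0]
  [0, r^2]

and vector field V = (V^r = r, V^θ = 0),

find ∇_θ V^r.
Non-zero Christoffel symbols:
Γ^r_{θ θ} = -r
Γ^θ_{r θ} = 1/r
∇_θ V^r = ∂_θ V^r + Γ^r_{θ j} V^j
  = (0) + (0)(r) + (-r)(0)
  = 0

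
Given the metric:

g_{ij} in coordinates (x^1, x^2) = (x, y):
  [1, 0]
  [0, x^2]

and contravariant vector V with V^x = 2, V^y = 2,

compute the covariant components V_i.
V_i = g_{ij} V^j:
V_x = (1)(2) + (0)(2) = 2
V_y = (0)(2) + (x^2)(2) = 2*x^2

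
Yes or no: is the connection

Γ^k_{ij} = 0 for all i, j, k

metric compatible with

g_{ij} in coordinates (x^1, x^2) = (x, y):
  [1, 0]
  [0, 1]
Using ∇_k g_{ij} = ∂_k g_{ij} - Γ^m_{ki} g_{mj} - Γ^m_{kj} g_{im}:
e.g. ∇_x g_{xx} = (0) - (0) - (0) = 0
Every component ∇_k g_{ij} vanishes: the connection is metric compatible.
Yes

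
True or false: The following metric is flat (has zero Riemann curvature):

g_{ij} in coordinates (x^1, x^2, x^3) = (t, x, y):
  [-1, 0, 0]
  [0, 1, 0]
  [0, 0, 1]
All metric components are constant, so every Christoffel symbol vanishes and R^i_{jkl} = 0.
True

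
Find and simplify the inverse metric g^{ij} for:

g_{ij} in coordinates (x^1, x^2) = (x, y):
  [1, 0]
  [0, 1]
The metric is diagonal, so g^{ij} is diagonal with entries 1/g_{ii}: diag(1, 1).
g^{ij}:
  [1, 0]
  [0, 1]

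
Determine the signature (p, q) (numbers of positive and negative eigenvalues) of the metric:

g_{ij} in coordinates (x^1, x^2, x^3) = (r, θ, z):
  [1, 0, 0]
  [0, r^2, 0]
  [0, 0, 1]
The metric is diagonal, so its eigenvalues are the diagonal entries: 1, r^2, 1 (at a generic point, where coordinate-dependent entries are positive).
3 positive, 0 negative.
(3, 0) - Riemannian (positive definite)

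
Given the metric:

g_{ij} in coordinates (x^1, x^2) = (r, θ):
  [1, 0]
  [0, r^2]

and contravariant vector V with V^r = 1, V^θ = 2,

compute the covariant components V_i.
V_i = g_{ij} V^j:
V_r = (1)(1) + (0)(2) = 1
V_θ = (0)(1) + (r^2)(2) = 2*r^2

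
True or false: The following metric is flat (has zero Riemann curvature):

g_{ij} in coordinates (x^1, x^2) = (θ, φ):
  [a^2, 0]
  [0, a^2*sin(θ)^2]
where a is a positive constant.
Non-zero Christoffel symbols:
Γ^θ_{φ φ} = -sin(2*θ)/2
Γ^φ_{θ φ} = 1/tan(θ)
Ricci tensor: R_{θθ} = 1, R_{θφ} = 0, R_{φφ} = sin(θ)^2
The Ricci tensor is non-zero, so the Riemann tensor is non-zero: not flat.
False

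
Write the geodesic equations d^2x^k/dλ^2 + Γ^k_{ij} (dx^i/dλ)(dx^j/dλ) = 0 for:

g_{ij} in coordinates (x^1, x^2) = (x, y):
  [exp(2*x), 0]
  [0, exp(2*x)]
Geodesic equation: d^2x^k/dλ^2 + Γ^k_{ij} (dx^i/dλ)(dx^j/dλ) = 0.
Non-zero Christoffel symbols:
Γ^x_{x x} = 1
Γ^x_{y y} = -1
Γ^y_{x y} = 1
Substituting (the symmetric pair Γ^k_{ij}, Γ^k_{ji} combines into a factor 2):
d^2x/dλ^2 + (dx/dλ)^2 - (dy/dλ)^2 = 0
d^2y/dλ^2 + 2 (dx/dλ)(dy/dλ) = 0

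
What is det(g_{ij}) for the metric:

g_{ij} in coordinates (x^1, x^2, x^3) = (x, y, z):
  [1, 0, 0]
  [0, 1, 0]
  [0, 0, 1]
Diagonal metric: det(g) = g_{11}·g_{22}·g_{33}
= (1)·(1)·(1)
det(g) = 1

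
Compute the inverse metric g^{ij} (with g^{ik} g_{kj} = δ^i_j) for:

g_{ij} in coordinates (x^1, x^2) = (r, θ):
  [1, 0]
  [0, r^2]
The metric is diagonal, so g^{ij} is diagonal with entries 1/g_{ii}: diag(1, 1/(r^2)).
g^{ij}:
  [1, 0]
  [0, 1/r^2]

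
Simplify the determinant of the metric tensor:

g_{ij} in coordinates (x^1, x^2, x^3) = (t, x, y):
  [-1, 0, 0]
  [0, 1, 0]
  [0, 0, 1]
Diagonal metric: det(g) = g_{11}·g_{22}·g_{33}
= (-1)·(1)·(1)
det(g) = -1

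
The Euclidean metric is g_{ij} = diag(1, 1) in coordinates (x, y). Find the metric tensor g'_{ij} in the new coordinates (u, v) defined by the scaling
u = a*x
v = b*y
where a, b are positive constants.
Invert the transformation: x = u/a, y = v/b
g'_{ij} = (∂x^k/∂x'^i)(∂x^l/∂x'^j) g_{kl}; with g_{kl} = δ_{kl} this is Σ_k (∂x^k/∂x'^i)(∂x^k/∂x'^j).
Jacobian: ∂x/∂u = 1/a, ∂x/∂v = 0, ∂y/∂u = 0, ∂y/∂v = 1/b
g'_{uu} = (1/a)(1/a) + (0)(0) = 1/a^2
g'_{uv} = (1/a)(0) + (0)(1/b) = 0
g'_{vv} = (0)(0) + (1/b)(1/b) = 1/b^2
g'_{ij} = diag(1/a^2, 1/b^2)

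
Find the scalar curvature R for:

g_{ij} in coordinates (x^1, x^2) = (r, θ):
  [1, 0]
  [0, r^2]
Non-zero Christoffel symbols (Γ^k_{ij} = Γ^k_{ji}):
Γ^r_{θ θ} = -r
Γ^θ_{r θ} = 1/r
Ricci tensor (R_{ij} = R^k_{ikj}): R_{rr} = 0, R_{rθ} = 0, R_{θθ} = 0
Inverse metric: g^{rr} = 1, g^{θθ} = 1/r^2
R = g^{ij} R_{ij} = (1)(0) + (1/r^2)(0) = 0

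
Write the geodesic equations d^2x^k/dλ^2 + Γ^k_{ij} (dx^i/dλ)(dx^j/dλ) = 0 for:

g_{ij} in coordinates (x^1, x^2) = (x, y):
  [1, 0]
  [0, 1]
Geodesic equation: d^2x^k/dλ^2 + Γ^k_{ij} (dx^i/dλ)(dx^j/dλ) = 0.
All Christoffel symbols vanish, so the geodesics are straight lines:
d^2x/dλ^2 = 0
d^2y/dλ^2 = 0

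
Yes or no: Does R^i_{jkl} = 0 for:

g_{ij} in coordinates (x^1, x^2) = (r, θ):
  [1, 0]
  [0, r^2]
Non-zero Christoffel symbols:
Γ^r_{θ θ} = -r
Γ^θ_{r θ} = 1/r
Ricci tensor: R_{rr} = 0, R_{rθ} = 0, R_{θθ} = 0
All R_{ij} vanish; in 2 dimensions the Riemann tensor is fully determined by the Ricci tensor, so R^i_{jkl} = 0: the metric is flat (curvilinear coordinates on flat space).
Yes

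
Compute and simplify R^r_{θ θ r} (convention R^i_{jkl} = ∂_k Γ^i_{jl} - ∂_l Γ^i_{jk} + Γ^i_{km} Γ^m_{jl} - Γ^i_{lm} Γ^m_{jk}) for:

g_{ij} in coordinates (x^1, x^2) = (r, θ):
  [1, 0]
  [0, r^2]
Non-zero Christoffel symbols (Γ^k_{ij} = Γ^k_{ji}):
Γ^r_{θ θ} = -r
Γ^θ_{r θ} = 1/r
R^r_{θ θ r} = ∂_θ Γ^r_{θ r} - ∂_r Γ^r_{θ θ} + Γ^r_{θ m} Γ^m_{θ r} - Γ^r_{r m} Γ^m_{θ θ}
  = (0) - (-1) + (-1) - (0) = 0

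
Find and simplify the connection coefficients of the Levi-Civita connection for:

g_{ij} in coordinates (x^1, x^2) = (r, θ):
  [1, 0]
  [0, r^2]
Using Γ^k_{ij} = (1/2) g^{km} (∂_i g_{mj} + ∂_j g_{mi} - ∂_m g_{ij}); the metric is diagonal, so only the m = k term contributes.
Non-zero symbols (using the symmetry Γ^k_{ij} = Γ^k_{ji}):
Γ^r_{θ θ} = (1/2) g^{rr} (∂_θ g_{rθ} + ∂_θ g_{rθ} - ∂_r g_{θθ}) = (1/2)(1)((0) + (0) - (2*r)) = -r
Γ^θ_{r θ} = (1/2) g^{θθ} (∂_r g_{θθ} + ∂_θ g_{θr} - ∂_θ g_{rθ}) = (1/2)(1/r^2)((2*r) + (0) - (0)) = 1/r
All other Christoffel symbols are zero.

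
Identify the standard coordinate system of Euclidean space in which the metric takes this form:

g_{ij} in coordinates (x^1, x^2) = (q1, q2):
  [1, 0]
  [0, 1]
All components are constant and the metric is the identity, i.e. orthonormal rectilinear coordinates.
Cartesian (2D) coordinates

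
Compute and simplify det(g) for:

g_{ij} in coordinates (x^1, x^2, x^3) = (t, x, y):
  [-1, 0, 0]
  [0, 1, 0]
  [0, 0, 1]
Diagonal metric: det(g) = g_{11}·g_{22}·g_{33}
= (-1)·(1)·(1)
det(g) = -1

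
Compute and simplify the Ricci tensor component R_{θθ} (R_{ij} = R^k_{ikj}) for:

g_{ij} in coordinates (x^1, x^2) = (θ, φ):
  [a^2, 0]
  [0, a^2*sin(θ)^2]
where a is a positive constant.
Non-zero Christoffel symbols (Γ^k_{ij} = Γ^k_{ji}):
Γ^θ_{φ φ} = -sin(2*θ)/2
Γ^φ_{θ φ} = 1/tan(θ)
R^θ_{θ θ θ} = 0 (a repeated index in an antisymmetric pair)
R^φ_{θ φ θ} = ∂_φ Γ^φ_{θ θ} - ∂_θ Γ^φ_{θ φ} + Γ^φ_{φ m} Γ^m_{θ θ} - Γ^φ_{θ m} Γ^m_{θ φ}
  = (0) - (-1/sin(θ)^2) + (0) - (1/tan(θ)^2) = 1
R_{θθ} = R^θ_{θ θ θ} + R^φ_{θ φ θ} = (0) + (1) = 1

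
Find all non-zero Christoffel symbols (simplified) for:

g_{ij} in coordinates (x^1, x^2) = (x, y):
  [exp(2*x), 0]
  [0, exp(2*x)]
Using Γ^k_{ij} = (1/2) g^{km} (∂_i g_{mj} + ∂_j g_{mi} - ∂_m g_{ij}); the metric is diagonal, so only the m = k term contributes.
Non-zero symbols (using the symmetry Γ^k_{ij} = Γ^k_{ji}):
Γ^x_{x x} = (1/2) g^{xx} (∂_x g_{xx} + ∂_x g_{xx} - ∂_x g_{xx}) = (1/2)(exp(-2*x))((2*exp(2*x)) + (2*exp(2*x)) - (2*exp(2*x))) = 1
Γ^x_{y y} = (1/2) g^{xx} (∂_y g_{xy} + ∂_y g_{xy} - ∂_x g_{yy}) = (1/2)(exp(-2*x))((0) + (0) - (2*exp(2*x))) = -1
Γ^y_{x y} = (1/2) g^{yy} (∂_x g_{yy} + ∂_y g_{yx} - ∂_y g_{xy}) = (1/2)(exp(-2*x))((2*exp(2*x)) + (0) - (0)) = 1
All other Christoffel symbols are zero.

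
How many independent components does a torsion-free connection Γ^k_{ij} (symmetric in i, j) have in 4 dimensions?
Γ^k_{ij} has n choices for the upper index and n(n+1)/2 independent symmetric lower index pairs.
Total = 4 × 4×5/2 = 4 × 10 = 40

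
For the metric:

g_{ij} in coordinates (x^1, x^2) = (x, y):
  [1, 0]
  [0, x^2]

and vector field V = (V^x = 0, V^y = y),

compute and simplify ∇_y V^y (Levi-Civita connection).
Non-zero Christoffel symbols:
Γ^x_{y y} = -x
Γ^y_{x y} = 1/x
∇_y V^y = ∂_y V^y + Γ^y_{y j} V^j
  = (1) + (1/x)(0) + (0)(y)
  = 1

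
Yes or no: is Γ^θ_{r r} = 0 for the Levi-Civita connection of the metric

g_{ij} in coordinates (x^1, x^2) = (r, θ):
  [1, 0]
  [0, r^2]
Γ^θ_{r r} = (1/2) g^{θθ} (∂_r g_{θr} + ∂_r g_{θr} - ∂_θ g_{rr}) = (1/2)(1/r^2)((0) + (0) - (0)) = 0
This equals the proposed value 0.
Yes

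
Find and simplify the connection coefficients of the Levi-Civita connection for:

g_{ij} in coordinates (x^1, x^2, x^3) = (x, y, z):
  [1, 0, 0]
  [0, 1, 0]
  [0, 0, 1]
Using Γ^k_{ij} = (1/2) g^{km} (∂_i g_{mj} + ∂_j g_{mi} - ∂_m g_{ij}); the metric is diagonal, so only the m = k term contributes.
Every metric component is constant, so all ∂_m g_{ij} = 0 and every Christoffel symbol vanishes.
All Christoffel symbols are zero.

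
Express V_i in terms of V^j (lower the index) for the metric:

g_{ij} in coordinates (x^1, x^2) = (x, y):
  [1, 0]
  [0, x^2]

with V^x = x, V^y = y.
V_i = g_{ij} V^j:
V_x = (1)(x) + (0)(y) = x
V_y = (0)(x) + (x^2)(y) = x^2*y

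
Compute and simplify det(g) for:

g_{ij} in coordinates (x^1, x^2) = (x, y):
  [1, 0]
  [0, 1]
For a 2×2 metric: det(g) = g_{11}·g_{22} - g_{12}·g_{21}
= (1)·(1) - (0)·(0)
= 1 - 0
det(g) = 1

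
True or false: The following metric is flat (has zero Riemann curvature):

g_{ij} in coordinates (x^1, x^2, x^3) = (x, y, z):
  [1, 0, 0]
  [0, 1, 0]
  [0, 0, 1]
All metric components are constant, so every Christoffel symbol vanishes and R^i_{jkl} = 0.
True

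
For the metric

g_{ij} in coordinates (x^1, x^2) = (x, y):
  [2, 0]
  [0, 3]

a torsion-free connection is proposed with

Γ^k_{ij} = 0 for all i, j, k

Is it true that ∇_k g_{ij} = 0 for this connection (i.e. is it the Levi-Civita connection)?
Using ∇_k g_{ij} = ∂_k g_{ij} - Γ^m_{ki} g_{mj} - Γ^m_{kj} g_{im}:
e.g. ∇_x g_{xy} = (0) - (0) - (0) = 0
Every component ∇_k g_{ij} vanishes: the connection is metric compatible.
Yes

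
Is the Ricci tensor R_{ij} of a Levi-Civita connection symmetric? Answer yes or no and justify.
R_{ij} = R^k_{ikj}; the pair symmetry R_{kilj} = R_{ljki} gives R_{ij} = R_{ji}.
Yes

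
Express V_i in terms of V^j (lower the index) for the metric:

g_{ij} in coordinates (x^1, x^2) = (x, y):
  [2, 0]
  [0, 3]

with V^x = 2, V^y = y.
V_i = g_{ij} V^j:
V_x = (2)(2) + (0)(y) = 4
V_y = (0)(2) + (3)(y) = 3*y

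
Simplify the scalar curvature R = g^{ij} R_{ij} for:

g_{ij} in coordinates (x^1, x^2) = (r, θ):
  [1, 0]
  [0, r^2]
Non-zero Christoffel symbols (Γ^k_{ij} = Γ^k_{ji}):
Γ^r_{θ θ} = -r
Γ^θ_{r θ} = 1/r
Ricci tensor (R_{ij} = R^k_{ikj}): R_{rr} = 0, R_{rθ} = 0, R_{θθ} = 0
Inverse metric: g^{rr} = 1, g^{θθ} = 1/r^2
R = g^{ij} R_{ij} = (1)(0) + (1/r^2)(0) = 0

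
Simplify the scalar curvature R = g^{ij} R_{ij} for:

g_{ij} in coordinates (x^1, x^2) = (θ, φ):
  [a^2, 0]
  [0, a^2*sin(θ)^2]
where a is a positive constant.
Non-zero Christoffel symbols (Γ^k_{ij} = Γ^k_{ji}):
Γ^θ_{φ φ} = -sin(2*θ)/2
Γ^φ_{θ φ} = 1/tan(θ)
Ricci tensor (R_{ij} = R^k_{ikj}): R_{θθ} = 1, R_{θφ} = 0, R_{φφ} = sin(θ)^2
Inverse metric: g^{θθ} = 1/a^2, g^{φφ} = 1/(a^2*sin(θ)^2)
R = g^{ij} R_{ij} = (1/a^2)(1) + (1/(a^2*sin(θ)^2))(sin(θ)^2) = 2/a^2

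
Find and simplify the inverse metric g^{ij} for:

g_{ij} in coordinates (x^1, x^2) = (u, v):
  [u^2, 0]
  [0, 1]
The metric is diagonal, so g^{ij} is diagonal with entries 1/g_{ii}: diag(1/(u^2), 1).
g^{ij}:
  [1/u^2, 0]
  [0, 1]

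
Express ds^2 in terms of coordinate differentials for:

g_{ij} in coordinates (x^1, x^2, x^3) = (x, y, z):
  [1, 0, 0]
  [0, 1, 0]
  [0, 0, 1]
ds^2 = g_{ij} dx^i dx^j; only the non-zero components contribute.
ds^2 = dx^2 + dy^2 + dz^2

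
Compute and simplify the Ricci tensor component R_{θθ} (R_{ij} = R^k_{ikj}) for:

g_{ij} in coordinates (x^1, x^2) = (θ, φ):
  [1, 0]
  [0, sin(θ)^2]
Non-zero Christoffel symbols (Γ^k_{ij} = Γ^k_{ji}):
Γ^θ_{φ φ} = -sin(2*θ)/2
Γ^φ_{θ φ} = 1/tan(θ)
R^θ_{θ θ θ} = 0 (a repeated index in an antisymmetric pair)
R^φ_{θ φ θ} = ∂_φ Γ^φ_{θ θ} - ∂_θ Γ^φ_{θ φ} + Γ^φ_{φ m} Γ^m_{θ θ} - Γ^φ_{θ m} Γ^m_{θ φ}
  = (0) - (-1/sin(θ)^2) + (0) - (1/tan(θ)^2) = 1
R_{θθ} = R^θ_{θ θ θ} + R^φ_{θ φ θ} = (0) + (1) = 1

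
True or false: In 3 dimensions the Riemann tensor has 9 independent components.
n^2(n^2-1)/12 = 9·8/12 = 6 independent components for n = 3.
False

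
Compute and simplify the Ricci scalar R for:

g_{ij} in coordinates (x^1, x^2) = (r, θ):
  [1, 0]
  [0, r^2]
Non-zero Christoffel symbols (Γ^k_{ij} = Γ^k_{ji}):
Γ^r_{θ θ} = -r
Γ^θ_{r θ} = 1/r
Ricci tensor (R_{ij} = R^k_{ikj}): R_{rr} = 0, R_{rθ} = 0, R_{θθ} = 0
Inverse metric: g^{rr} = 1, g^{θθ} = 1/r^2
R = g^{ij} R_{ij} = (1)(0) + (1/r^2)(0) = 0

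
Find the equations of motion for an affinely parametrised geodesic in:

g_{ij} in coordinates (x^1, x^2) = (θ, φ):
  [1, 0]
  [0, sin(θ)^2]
Geodesic equation: d^2x^k/dλ^2 + Γ^k_{ij} (dx^i/dλ)(dx^j/dλ) = 0.
Non-zero Christoffel symbols:
Γ^θ_{φ φ} = -sin(2*θ)/2
Γ^φ_{θ φ} = 1/tan(θ)
Substituting (the symmetric pair Γ^k_{ij}, Γ^k_{ji} combines into a factor 2):
d^2θ/dλ^2 - (sin(2*θ)/2) (dφ/dλ)^2 = 0
d^2φ/dλ^2 + (2/tan(θ)) (dθ/dλ)(dφ/dλ) = 0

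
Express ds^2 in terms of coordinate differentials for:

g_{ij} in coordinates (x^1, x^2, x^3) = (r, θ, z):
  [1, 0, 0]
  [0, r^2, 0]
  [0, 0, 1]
ds^2 = g_{ij} dx^i dx^j; only the non-zero components contribute.
ds^2 = dr^2 + r^2 dθ^2 + dz^2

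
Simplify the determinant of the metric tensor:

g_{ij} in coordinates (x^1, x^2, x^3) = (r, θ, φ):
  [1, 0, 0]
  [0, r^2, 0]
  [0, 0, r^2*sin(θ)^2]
Diagonal metric: det(g) = g_{11}·g_{22}·g_{33}
= (1)·(r^2)·(r^2*sin(θ)^2)
det(g) = r^4*sin(θ)^2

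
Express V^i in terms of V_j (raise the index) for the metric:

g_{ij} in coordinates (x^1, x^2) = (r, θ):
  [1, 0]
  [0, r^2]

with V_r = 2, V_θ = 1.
Inverse metric (diagonal): g^{rr} = 1, g^{θθ} = 1/r^2
V^i = g^{ij} V_j:
V^r = (1)(2) + (0)(1) = 2
V^θ = (0)(2) + (1/r^2)(1) = 1/r^2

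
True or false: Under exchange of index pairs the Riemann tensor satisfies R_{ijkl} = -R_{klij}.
The pair-exchange symmetry has a plus sign: R_{ijkl} = +R_{klij}.
False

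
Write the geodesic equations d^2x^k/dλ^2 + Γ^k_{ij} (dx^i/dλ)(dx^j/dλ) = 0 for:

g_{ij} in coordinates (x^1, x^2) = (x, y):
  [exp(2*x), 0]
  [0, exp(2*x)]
Geodesic equation: d^2x^k/dλ^2 + Γ^k_{ij} (dx^i/dλ)(dx^j/dλ) = 0.
Non-zero Christoffel symbols:
Γ^x_{x x} = 1
Γ^x_{y y} = -1
Γ^y_{x y} = 1
Substituting (the symmetric pair Γ^k_{ij}, Γ^k_{ji} combines into a factor 2):
d^2x/dλ^2 + (dx/dλ)^2 - (dy/dλ)^2 = 0
d^2y/dλ^2 + 2 (dx/dλ)(dy/dλ) = 0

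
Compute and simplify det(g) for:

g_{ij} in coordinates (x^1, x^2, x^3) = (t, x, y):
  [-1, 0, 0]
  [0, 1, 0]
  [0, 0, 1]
Diagonal metric: det(g) = g_{11}·g_{22}·g_{33}
= (-1)·(1)·(1)
det(g) = -1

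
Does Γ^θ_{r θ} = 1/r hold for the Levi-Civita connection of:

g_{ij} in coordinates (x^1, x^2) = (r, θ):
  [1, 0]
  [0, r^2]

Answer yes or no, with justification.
Γ^θ_{r θ} = (1/2) g^{θθ} (∂_r g_{θθ} + ∂_θ g_{θr} - ∂_θ g_{rθ}) = (1/2)(1/r^2)((2*r) + (0) - (0)) = 1/r
This equals the proposed value 1/r.
Yes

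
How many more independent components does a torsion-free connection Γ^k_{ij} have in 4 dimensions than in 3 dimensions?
Independent components in n dimensions: n × n(n+1)/2 = n^2(n+1)/2.
4D: 4 × 10 = 40
3D: 3 × 6 = 18
Difference = 40 - 18 = 22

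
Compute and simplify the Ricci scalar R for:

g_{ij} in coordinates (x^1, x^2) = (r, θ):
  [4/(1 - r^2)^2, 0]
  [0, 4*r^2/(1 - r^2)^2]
Non-zero Christoffel symbols (Γ^k_{ij} = Γ^k_{ji}):
Γ^r_{r r} = 2*r/(1 - r^2)
Γ^r_{θ θ} = (r^3 + r)/(r^2 - 1)
Γ^θ_{r θ} = (-r^2 - 1)/(r^3 - r)
Ricci tensor (R_{ij} = R^k_{ikj}): R_{rr} = -4/(r^2 - 1)^2, R_{rθ} = 0, R_{θθ} = -4*r^2/(r^2 - 1)^2
Inverse metric: g^{rr} = (1 - r^2)^2/4, g^{θθ} = (1 - r^2)^2/(4*r^2)
R = g^{ij} R_{ij} = ((1 - r^2)^2/4)(-4/(r^2 - 1)^2) + ((1 - r^2)^2/(4*r^2))(-4*r^2/(r^2 - 1)^2) = -2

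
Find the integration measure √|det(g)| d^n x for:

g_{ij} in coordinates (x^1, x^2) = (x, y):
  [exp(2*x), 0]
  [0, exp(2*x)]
det(g) = exp(4*x)
√|det(g)| = exp(2*x)
Volume element: dV = exp(2*x) dx dy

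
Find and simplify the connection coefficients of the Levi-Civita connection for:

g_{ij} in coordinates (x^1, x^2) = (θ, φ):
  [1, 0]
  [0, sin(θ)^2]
Using Γ^k_{ij} = (1/2) g^{km} (∂_i g_{mj} + ∂_j g_{mi} - ∂_m g_{ij}); the metric is diagonal, so only the m = k term contributes.
Non-zero symbols (using the symmetry Γ^k_{ij} = Γ^k_{ji}):
Γ^θ_{φ φ} = (1/2) g^{θθ} (∂_φ g_{θφ} + ∂_φ g_{θφ} - ∂_θ g_{φφ}) = (1/2)(1)((0) + (0) - (sin(2*θ))) = -sin(2*θ)/2
Γ^φ_{θ φ} = (1/2) g^{φφ} (∂_θ g_{φφ} + ∂_φ g_{φθ} - ∂_φ g_{θφ}) = (1/2)(1/sin(θ)^2)((sin(2*θ)) + (0) - (0)) = 1/tan(θ)
All other Christoffel symbols are zero.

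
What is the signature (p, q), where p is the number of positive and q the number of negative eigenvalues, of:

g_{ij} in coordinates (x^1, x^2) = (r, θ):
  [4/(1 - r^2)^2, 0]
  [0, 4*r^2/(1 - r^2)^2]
The metric is diagonal, so its eigenvalues are the diagonal entries: 4/(1 - r^2)^2, 4*r^2/(1 - r^2)^2 (at a generic point, where coordinate-dependent entries are positive).
2 positive, 0 negative.
(2, 0) - Riemannian (positive definite)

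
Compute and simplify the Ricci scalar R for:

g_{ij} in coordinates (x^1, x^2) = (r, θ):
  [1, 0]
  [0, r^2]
Non-zero Christoffel symbols (Γ^k_{ij} = Γ^k_{ji}):
Γ^r_{θ θ} = -r
Γ^θ_{r θ} = 1/r
Ricci tensor (R_{ij} = R^k_{ikj}): R_{rr} = 0, R_{rθ} = 0, R_{θθ} = 0
Inverse metric: g^{rr} = 1, g^{θθ} = 1/r^2
R = g^{ij} R_{ij} = (1)(0) + (1/r^2)(0) = 0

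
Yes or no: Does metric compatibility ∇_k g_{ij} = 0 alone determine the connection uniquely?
One also needs vanishing torsion; metric compatibility plus torsion-freeness singles out the Levi-Civita connection.
No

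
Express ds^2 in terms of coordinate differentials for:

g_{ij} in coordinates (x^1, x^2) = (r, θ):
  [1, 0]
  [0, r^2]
ds^2 = g_{ij} dx^i dx^j; only the non-zero components contribute.
ds^2 = dr^2 + r^2 dθ^2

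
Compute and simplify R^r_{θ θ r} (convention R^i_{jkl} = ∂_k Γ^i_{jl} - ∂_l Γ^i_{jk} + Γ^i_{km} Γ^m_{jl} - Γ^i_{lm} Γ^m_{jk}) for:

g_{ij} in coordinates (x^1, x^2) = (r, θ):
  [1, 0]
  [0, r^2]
Non-zero Christoffel symbols (Γ^k_{ij} = Γ^k_{ji}):
Γ^r_{θ θ} = -r
Γ^θ_{r θ} = 1/r
R^r_{θ θ r} = ∂_θ Γ^r_{θ r} - ∂_r Γ^r_{θ θ} + Γ^r_{θ m} Γ^m_{θ r} - Γ^r_{r m} Γ^m_{θ θ}
  = (0) - (-1) + (-1) - (0) = 0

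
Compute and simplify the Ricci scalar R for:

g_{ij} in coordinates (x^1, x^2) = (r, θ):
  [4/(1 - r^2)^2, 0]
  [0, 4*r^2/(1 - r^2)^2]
Non-zero Christoffel symbols (Γ^k_{ij} = Γ^k_{ji}):
Γ^r_{r r} = 2*r/(1 - r^2)
Γ^r_{θ θ} = (r^3 + r)/(r^2 - 1)
Γ^θ_{r θ} = (-r^2 - 1)/(r^3 - r)
Ricci tensor (R_{ij} = R^k_{ikj}): R_{rr} = -4/(r^2 - 1)^2, R_{rθ} = 0, R_{θθ} = -4*r^2/(r^2 - 1)^2
Inverse metric: g^{rr} = (1 - r^2)^2/4, g^{θθ} = (1 - r^2)^2/(4*r^2)
R = g^{ij} R_{ij} = ((1 - r^2)^2/4)(-4/(r^2 - 1)^2) + ((1 - r^2)^2/(4*r^2))(-4*r^2/(r^2 - 1)^2) = -2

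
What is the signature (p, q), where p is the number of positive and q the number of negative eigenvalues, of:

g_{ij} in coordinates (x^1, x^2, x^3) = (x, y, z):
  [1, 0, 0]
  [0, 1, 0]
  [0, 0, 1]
The metric is diagonal, so its eigenvalues are the diagonal entries: 1, 1, 1 (at a generic point, where coordinate-dependent entries are positive).
3 positive, 0 negative.
(3, 0) - Riemannian (positive definite)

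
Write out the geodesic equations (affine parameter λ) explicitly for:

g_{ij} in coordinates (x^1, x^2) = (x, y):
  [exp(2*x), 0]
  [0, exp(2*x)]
Geodesic equation: d^2x^k/dλ^2 + Γ^k_{ij} (dx^i/dλ)(dx^j/dλ) = 0.
Non-zero Christoffel symbols:
Γ^x_{x x} = 1
Γ^x_{y y} = -1
Γ^y_{x y} = 1
Substituting (the symmetric pair Γ^k_{ij}, Γ^k_{ji} combines into a factor 2):
d^2x/dλ^2 + (dx/dλ)^2 - (dy/dλ)^2 = 0
d^2y/dλ^2 + 2 (dx/dλ)(dy/dλ) = 0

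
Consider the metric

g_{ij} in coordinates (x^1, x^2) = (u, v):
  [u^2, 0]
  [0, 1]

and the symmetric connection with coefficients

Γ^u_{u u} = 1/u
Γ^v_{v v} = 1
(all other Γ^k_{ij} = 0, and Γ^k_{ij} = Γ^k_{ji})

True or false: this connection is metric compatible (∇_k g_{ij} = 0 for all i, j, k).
Using ∇_k g_{ij} = ∂_k g_{ij} - Γ^m_{ki} g_{mj} - Γ^m_{kj} g_{im}:
∇_v g_{vv} = (0) - (1) - (1) = -2 ≠ 0
So the connection is not metric compatible (it is not the Levi-Civita connection).
False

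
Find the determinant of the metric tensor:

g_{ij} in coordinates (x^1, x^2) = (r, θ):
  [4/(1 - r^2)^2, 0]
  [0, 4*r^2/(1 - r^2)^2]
For a 2×2 metric: det(g) = g_{11}·g_{22} - g_{12}·g_{21}
= (4/(1 - r^2)^2)·(4*r^2/(1 - r^2)^2) - (0)·(0)
= 16*r^2/(1 - r^2)^4 - 0
det(g) = 16*r^2/(1 - r^2)^4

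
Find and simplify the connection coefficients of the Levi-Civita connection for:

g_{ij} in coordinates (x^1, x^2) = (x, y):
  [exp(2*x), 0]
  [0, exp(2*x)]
Using Γ^k_{ij} = (1/2) g^{km} (∂_i g_{mj} + ∂_j g_{mi} - ∂_m g_{ij}); the metric is diagonal, so only the m = k term contributes.
Non-zero symbols (using the symmetry Γ^k_{ij} = Γ^k_{ji}):
Γ^x_{x x} = (1/2) g^{xx} (∂_x g_{xx} + ∂_x g_{xx} - ∂_x g_{xx}) = (1/2)(exp(-2*x))((2*exp(2*x)) + (2*exp(2*x)) - (2*exp(2*x))) = 1
Γ^x_{y y} = (1/2) g^{xx} (∂_y g_{xy} + ∂_y g_{xy} - ∂_x g_{yy}) = (1/2)(exp(-2*x))((0) + (0) - (2*exp(2*x))) = -1
Γ^y_{x y} = (1/2) g^{yy} (∂_x g_{yy} + ∂_y g_{yx} - ∂_y g_{xy}) = (1/2)(exp(-2*x))((2*exp(2*x)) + (0) - (0)) = 1
All other Christoffel symbols are zero.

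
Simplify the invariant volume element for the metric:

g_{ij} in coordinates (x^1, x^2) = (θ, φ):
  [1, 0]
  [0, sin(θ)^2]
det(g) = sin(θ)^2
√|det(g)| = sin(θ) (taking 0 < θ < π so that |sin(θ)| = sin(θ))
Volume element: dV = sin(θ) dθ dφ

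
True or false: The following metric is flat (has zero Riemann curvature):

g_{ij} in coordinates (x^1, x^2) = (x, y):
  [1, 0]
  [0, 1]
All metric components are constant, so every Christoffel symbol vanishes and R^i_{jkl} = 0.
True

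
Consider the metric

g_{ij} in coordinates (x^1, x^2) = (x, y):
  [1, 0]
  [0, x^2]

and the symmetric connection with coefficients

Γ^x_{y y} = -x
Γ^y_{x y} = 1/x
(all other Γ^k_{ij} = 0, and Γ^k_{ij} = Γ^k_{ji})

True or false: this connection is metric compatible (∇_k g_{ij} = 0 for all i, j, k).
Using ∇_k g_{ij} = ∂_k g_{ij} - Γ^m_{ki} g_{mj} - Γ^m_{kj} g_{im}:
e.g. ∇_x g_{yy} = (2*x) - (x) - (x) = 0
Every component ∇_k g_{ij} vanishes: the connection is metric compatible.
True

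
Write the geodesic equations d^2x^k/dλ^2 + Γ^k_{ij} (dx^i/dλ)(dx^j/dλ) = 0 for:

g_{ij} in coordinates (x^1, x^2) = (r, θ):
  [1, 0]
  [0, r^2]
Geodesic equation: d^2x^k/dλ^2 + Γ^k_{ij} (dx^i/dλ)(dx^j/dλ) = 0.
Non-zero Christoffel symbols:
Γ^r_{θ θ} = -r
Γ^θ_{r θ} = 1/r
Substituting (the symmetric pair Γ^k_{ij}, Γ^k_{ji} combines into a factor 2):
d^2r/dλ^2 - r (dθ/dλ)^2 = 0
d^2θ/dλ^2 + (2/r) (dr/dλ)(dθ/dλ) = 0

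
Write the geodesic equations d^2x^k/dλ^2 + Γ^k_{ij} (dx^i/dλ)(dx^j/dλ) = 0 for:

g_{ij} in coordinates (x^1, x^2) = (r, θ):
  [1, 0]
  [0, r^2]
Geodesic equation: d^2x^k/dλ^2 + Γ^k_{ij} (dx^i/dλ)(dx^j/dλ) = 0.
Non-zero Christoffel symbols:
Γ^r_{θ θ} = -r
Γ^θ_{r θ} = 1/r
Substituting (the symmetric pair Γ^k_{ij}, Γ^k_{ji} combines into a factor 2):
d^2r/dλ^2 - r (dθ/dλ)^2 = 0
d^2θ/dλ^2 + (2/r) (dr/dλ)(dθ/dλ) = 0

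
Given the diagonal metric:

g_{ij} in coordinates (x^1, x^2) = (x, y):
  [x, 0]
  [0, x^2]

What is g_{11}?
With x^1 = x, x^2 = y, g_{11} = g_{xx} is the row-1, column-1 entry of the matrix.
g_{11} = x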